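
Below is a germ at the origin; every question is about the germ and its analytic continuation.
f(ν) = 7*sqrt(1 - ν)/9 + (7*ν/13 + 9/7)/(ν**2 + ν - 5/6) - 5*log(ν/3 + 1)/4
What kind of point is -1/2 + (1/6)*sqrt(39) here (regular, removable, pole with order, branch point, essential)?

The point is a pole of order 1.

The denominator factor ν**2 + ν - 5/6 vanishes at -1/2 + (1/6)*sqrt(39) and appears to the power 1; the numerator there equals 185/182 + (7/78)*sqrt(39), nonzero, and no other factor vanishes.
The branch terms are analytic at this point.
Hence a pole whose order is the multiplicity, 1.


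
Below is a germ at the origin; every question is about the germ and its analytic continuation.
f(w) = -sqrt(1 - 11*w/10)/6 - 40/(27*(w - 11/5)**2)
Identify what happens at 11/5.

The denominator factor w - 11/5 vanishes at 11/5 and appears to the power 2; the numerator there equals -40/27, nonzero, and no other factor vanishes.
The branch terms are analytic at this point.
Hence a pole whose order is the multiplicity, 2.

The point is a pole of order 2.


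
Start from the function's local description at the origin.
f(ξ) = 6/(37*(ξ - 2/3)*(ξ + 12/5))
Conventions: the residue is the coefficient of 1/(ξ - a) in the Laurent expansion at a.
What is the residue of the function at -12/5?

At the order-1 pole -12/5 set g(ξ) = (ξ - (-12/5))*f(ξ) = 6/(37*(ξ - 2/3)).
Simple pole: residue = g(a) at a = -12/5, which is -45/851.

The residue is -45/851.


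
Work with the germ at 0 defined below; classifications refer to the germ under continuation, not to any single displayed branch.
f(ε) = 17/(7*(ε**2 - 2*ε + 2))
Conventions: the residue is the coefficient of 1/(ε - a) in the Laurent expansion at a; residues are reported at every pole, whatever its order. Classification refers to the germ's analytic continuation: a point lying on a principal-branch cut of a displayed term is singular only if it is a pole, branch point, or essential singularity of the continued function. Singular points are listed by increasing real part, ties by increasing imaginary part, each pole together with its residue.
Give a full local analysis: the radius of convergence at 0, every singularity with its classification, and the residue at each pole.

Radius of convergence at 0: sqrt(2).
At (1) - (1)*i: a pole of order 1; residue (17/14)*i.
At (1) + (1)*i: a pole of order 1; residue -(17/14)*i.

Denominator factor (ε**2 - 2*ε + 2): discriminant -4, complex-conjugate roots (1) + (1)*i and (1) - (1)*i; poles of order 1, moduli sqrt(2) and sqrt(2).
The radius of convergence is the smallest modulus among the singular points: sqrt(2).
The factor ε**2 - 2*ε + 2 splits as (ε - a)(ε - a') with a = (1) - (1)*i, a' = (1) + (1)*i. At the order-1 pole a set g(ε) = (ε - a)*f(ε) = [17/7] / (ε - a').
Simple pole: residue = g(a) at a = (1) - (1)*i, which is (17/14)*i.
The factor ε**2 - 2*ε + 2 splits as (ε - a)(ε - a') with a = (1) + (1)*i, a' = (1) - (1)*i. At the order-1 pole a set g(ε) = (ε - a)*f(ε) = [17/7] / (ε - a').
Simple pole: residue = g(a) at a = (1) + (1)*i, which is -(17/14)*i.
List the singular points by increasing real part (a conjugate pair: the negative imaginary part first).


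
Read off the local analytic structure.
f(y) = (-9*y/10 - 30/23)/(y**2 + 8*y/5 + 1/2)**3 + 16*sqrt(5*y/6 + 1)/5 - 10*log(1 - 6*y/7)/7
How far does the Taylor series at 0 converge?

The radius of convergence is 4/5 - (1/10)*sqrt(14).

Denominator factor (y**2 + 8*y/5 + 1/2)^3: discriminant 14/25, real irrational roots -4/5 + (1/10)*sqrt(14) and -4/5 - (1/10)*sqrt(14); poles of order 3, moduli 4/5 - (1/10)*sqrt(14) and 4/5 + (1/10)*sqrt(14).
Branch term (-10/7)*log(1 - y/(7/6)): its argument vanishes at y = 7/6, a logarithmic branch point, modulus 7/6.
Branch term (16/5)*sqrt(1 - y/(-6/5)): its argument vanishes at y = -6/5, a square-root branch point, modulus 6/5.
The radius of convergence is the smallest modulus among the singular points: 4/5 - (1/10)*sqrt(14).


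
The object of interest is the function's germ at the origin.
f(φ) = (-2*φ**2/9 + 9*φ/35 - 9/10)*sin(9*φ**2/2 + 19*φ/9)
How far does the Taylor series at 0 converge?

The radius of convergence is infinite.

The factor sin(9*φ**2/2 + 19*φ/9) is entire and contributes no finite singular point.
The polynomial part has no poles.
No finite singular points: the Taylor series at 0 converges everywhere.


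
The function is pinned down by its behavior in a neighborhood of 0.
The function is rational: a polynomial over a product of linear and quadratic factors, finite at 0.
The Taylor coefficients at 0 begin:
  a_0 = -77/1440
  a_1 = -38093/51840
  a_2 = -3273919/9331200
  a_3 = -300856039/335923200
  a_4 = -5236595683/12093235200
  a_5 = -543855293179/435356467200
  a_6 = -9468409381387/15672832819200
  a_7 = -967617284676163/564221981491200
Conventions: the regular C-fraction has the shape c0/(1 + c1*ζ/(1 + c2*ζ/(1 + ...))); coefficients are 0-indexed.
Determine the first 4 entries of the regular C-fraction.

Taylor coefficients (read off): a_0 = -77/1440, a_1 = -38093/51840, a_2 = -3273919/9331200, a_3 = -300856039/335923200.
c0 = a_0 = -77/1440. Peel one level at a time: if S = 1 + c*ζ/S' with S'(0) = 1, then c is the ζ-coefficient of S and S' = c*ζ/(S - 1).
S_1 = c0/f = 1 + (-3463/252)*ζ + (1071823/5880)*ζ^2 + ...; c1 = -3463/252.
S_2 = c1*ζ/(S_1 - 1) = 1 + (3215469/242410)*ζ + (-2376492187/2398473800)*ζ^2 + ...; c2 = 3215469/242410.
S_3 = c2*ζ/(S_2 - 1) = 1 + (16635445309/222703382940)*ζ + ...; c3 = 16635445309/222703382940.

The regular C-fraction coefficients are [-77/1440, -3463/252, 3215469/242410, 16635445309/222703382940].


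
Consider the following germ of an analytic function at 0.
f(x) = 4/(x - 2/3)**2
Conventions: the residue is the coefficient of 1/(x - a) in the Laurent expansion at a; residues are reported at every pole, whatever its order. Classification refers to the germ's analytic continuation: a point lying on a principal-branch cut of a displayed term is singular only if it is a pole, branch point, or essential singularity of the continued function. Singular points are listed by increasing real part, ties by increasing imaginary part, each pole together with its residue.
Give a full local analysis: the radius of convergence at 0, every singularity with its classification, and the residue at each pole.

Denominator factor (x - 2/3)^2: pole of order 2 at 2/3, modulus 2/3.
The radius of convergence is the smallest modulus among the singular points: 2/3.
At the order-2 pole 2/3 set g(x) = (x - (2/3))^2*f(x) = 4.
Order-2 pole: residue = g'(a); g'(2/3) = 0, so the residue is 0.

Radius of convergence at 0: 2/3.
At 2/3: a pole of order 2; residue 0.


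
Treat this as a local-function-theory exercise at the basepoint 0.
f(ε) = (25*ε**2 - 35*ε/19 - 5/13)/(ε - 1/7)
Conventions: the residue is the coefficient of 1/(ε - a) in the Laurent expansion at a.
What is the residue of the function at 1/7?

The residue is -1665/12103.

At the order-1 pole 1/7 set g(ε) = (ε - (1/7))*f(ε) = 25*ε**2 - 35*ε/19 - 5/13.
Simple pole: residue = g(a) at a = 1/7, which is -1665/12103.


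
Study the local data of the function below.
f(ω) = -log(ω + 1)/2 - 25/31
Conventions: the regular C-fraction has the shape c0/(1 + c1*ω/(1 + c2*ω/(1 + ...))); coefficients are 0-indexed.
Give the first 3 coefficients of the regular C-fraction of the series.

The regular C-fraction coefficients are [-25/31, -31/50, 28/25].

Taylor coefficients (expand at 0): a_0 = -25/31, a_1 = -1/2, a_2 = 1/4.
c0 = a_0 = -25/31. Peel one level at a time: if S = 1 + c*ω/S' with S'(0) = 1, then c is the ω-coefficient of S and S' = c*ω/(S - 1).
S_1 = c0/f = 1 + (-31/50)*ω + (434/625)*ω^2 + ...; c1 = -31/50.
S_2 = c1*ω/(S_1 - 1) = 1 + (28/25)*ω + ...; c2 = 28/25.


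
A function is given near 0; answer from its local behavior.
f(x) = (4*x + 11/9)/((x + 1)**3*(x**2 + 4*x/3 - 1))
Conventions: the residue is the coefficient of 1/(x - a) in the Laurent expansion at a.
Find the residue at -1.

At the order-3 pole -1 set g(x) = (x - (-1))^3*f(x) = (4*x + 11/9)/(x**2 + 4*x/3 - 1).
Order-3 pole: residue = g''(a)/2; g''(-1) = 43/6, so the residue is 43/12.

The residue is 43/12.


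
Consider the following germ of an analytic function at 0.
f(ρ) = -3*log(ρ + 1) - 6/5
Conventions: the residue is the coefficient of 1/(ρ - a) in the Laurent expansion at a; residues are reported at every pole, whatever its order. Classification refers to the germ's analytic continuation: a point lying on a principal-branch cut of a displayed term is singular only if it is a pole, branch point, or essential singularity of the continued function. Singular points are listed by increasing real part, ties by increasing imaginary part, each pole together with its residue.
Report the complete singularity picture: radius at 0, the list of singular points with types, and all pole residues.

Branch term (-3)*log(1 - ρ/(-1)): its argument vanishes at ρ = -1, a logarithmic branch point, modulus 1.
The radius of convergence is the smallest modulus among the singular points: 1.

Radius of convergence at 0: 1.
At -1: a logarithmic branch point.


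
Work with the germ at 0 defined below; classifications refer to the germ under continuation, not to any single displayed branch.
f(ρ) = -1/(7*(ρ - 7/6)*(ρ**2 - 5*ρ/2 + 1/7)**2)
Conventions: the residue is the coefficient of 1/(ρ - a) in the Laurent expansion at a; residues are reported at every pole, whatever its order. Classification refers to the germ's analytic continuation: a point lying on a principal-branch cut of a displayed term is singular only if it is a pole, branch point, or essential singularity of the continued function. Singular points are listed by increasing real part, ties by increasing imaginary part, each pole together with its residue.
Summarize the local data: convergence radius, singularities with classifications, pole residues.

Denominator factor (ρ**2 - 5*ρ/2 + 1/7)^2: discriminant 159/28, real irrational roots 5/4 + (1/28)*sqrt(1113) and 5/4 - (1/28)*sqrt(1113); poles of order 2, moduli 5/4 + (1/28)*sqrt(1113) and 5/4 - (1/28)*sqrt(1113).
Denominator factor (ρ - 7/6): pole of order 1 at 7/6, modulus 7/6.
The radius of convergence is the smallest modulus among the singular points: 5/4 - (1/28)*sqrt(1113).
The factor ρ**2 - 5*ρ/2 + 1/7 splits as (ρ - a)(ρ - a') with a = 5/4 - (1/28)*sqrt(1113), a' = 5/4 + (1/28)*sqrt(1113). At the order-2 pole a set g(ρ) = (ρ - a)^2*f(ρ) = [-1/(7*(ρ - 7/6))] / (ρ - a')^2.
Order-2 pole: residue = g'(a); g'(5/4 - (1/28)*sqrt(1113)) = 567/15842 + (15001/133500534)*sqrt(1113), so the residue is 567/15842 + (15001/133500534)*sqrt(1113).
At the order-1 pole 7/6 set g(ρ) = (ρ - (7/6))*f(ρ) = -1/(7*(ρ**2 - 5*ρ/2 + 1/7)**2).
Simple pole: residue = g(a) at a = 7/6, which is -567/7921.
The factor ρ**2 - 5*ρ/2 + 1/7 splits as (ρ - a)(ρ - a') with a = 5/4 + (1/28)*sqrt(1113), a' = 5/4 - (1/28)*sqrt(1113). At the order-2 pole a set g(ρ) = (ρ - a)^2*f(ρ) = [-1/(7*(ρ - 7/6))] / (ρ - a')^2.
Order-2 pole: residue = g'(a); g'(5/4 + (1/28)*sqrt(1113)) = 567/15842 - (15001/133500534)*sqrt(1113), so the residue is 567/15842 - (15001/133500534)*sqrt(1113).
List the singular points by increasing real part (a conjugate pair: the negative imaginary part first).

Radius of convergence at 0: 5/4 - (1/28)*sqrt(1113).
At 5/4 - (1/28)*sqrt(1113): a pole of order 2; residue 567/15842 + (15001/133500534)*sqrt(1113).
At 7/6: a pole of order 1; residue -567/7921.
At 5/4 + (1/28)*sqrt(1113): a pole of order 2; residue 567/15842 - (15001/133500534)*sqrt(1113).


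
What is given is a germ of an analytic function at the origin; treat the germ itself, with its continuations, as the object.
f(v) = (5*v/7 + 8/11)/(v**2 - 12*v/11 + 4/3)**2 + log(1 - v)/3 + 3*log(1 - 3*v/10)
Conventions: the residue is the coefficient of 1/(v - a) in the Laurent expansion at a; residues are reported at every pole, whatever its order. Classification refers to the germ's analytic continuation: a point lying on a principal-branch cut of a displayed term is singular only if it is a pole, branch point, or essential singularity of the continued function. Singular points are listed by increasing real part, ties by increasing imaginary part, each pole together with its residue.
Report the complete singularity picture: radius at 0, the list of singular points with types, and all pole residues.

Radius of convergence at 0: 1.
At (6/11) - ((2/33)*sqrt(282))*i: a pole of order 2; residue ((15609/989632)*sqrt(282))*i.
At (6/11) + ((2/33)*sqrt(282))*i: a pole of order 2; residue -((15609/989632)*sqrt(282))*i.
At 1: a logarithmic branch point.
At 10/3: a logarithmic branch point.

Denominator factor (v**2 - 12*v/11 + 4/3)^2: discriminant -1504/363, complex-conjugate roots (6/11) + ((2/33)*sqrt(282))*i and (6/11) - ((2/33)*sqrt(282))*i; poles of order 2, moduli (2/3)*sqrt(3) and (2/3)*sqrt(3).
Branch term (3)*log(1 - v/(10/3)): its argument vanishes at v = 10/3, a logarithmic branch point, modulus 10/3.
Branch term (1/3)*log(1 - v/(1)): its argument vanishes at v = 1, a logarithmic branch point, modulus 1.
The radius of convergence is the smallest modulus among the singular points: 1.
The branch terms are analytic at (6/11) - ((2/33)*sqrt(282))*i and contribute nothing to the residue; only the rational part matters.
The factor v**2 - 12*v/11 + 4/3 splits as (v - a)(v - a') with a = (6/11) - ((2/33)*sqrt(282))*i, a' = (6/11) + ((2/33)*sqrt(282))*i. At the order-2 pole a set g(v) = (v - a)^2*(rational part) = [5*v/7 + 8/11] / (v - a')^2.
Order-2 pole: residue = g'(a); g'((6/11) - ((2/33)*sqrt(282))*i) = ((15609/989632)*sqrt(282))*i, so the residue is ((15609/989632)*sqrt(282))*i.
The branch terms are analytic at (6/11) + ((2/33)*sqrt(282))*i and contribute nothing to the residue; only the rational part matters.
The factor v**2 - 12*v/11 + 4/3 splits as (v - a)(v - a') with a = (6/11) + ((2/33)*sqrt(282))*i, a' = (6/11) - ((2/33)*sqrt(282))*i. At the order-2 pole a set g(v) = (v - a)^2*(rational part) = [5*v/7 + 8/11] / (v - a')^2.
Order-2 pole: residue = g'(a); g'((6/11) + ((2/33)*sqrt(282))*i) = -((15609/989632)*sqrt(282))*i, so the residue is -((15609/989632)*sqrt(282))*i.
List the singular points by increasing real part (a conjugate pair: the negative imaginary part first).


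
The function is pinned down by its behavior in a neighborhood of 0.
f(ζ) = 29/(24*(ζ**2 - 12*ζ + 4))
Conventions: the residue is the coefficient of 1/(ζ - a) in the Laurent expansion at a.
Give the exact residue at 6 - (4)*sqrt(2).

The factor ζ**2 - 12*ζ + 4 splits as (ζ - a)(ζ - a') with a = 6 - (4)*sqrt(2), a' = 6 + (4)*sqrt(2). At the order-1 pole a set g(ζ) = (ζ - a)*f(ζ) = [29/24] / (ζ - a').
Simple pole: residue = g(a) at a = 6 - (4)*sqrt(2), which is -(29/384)*sqrt(2).

The residue is -(29/384)*sqrt(2).


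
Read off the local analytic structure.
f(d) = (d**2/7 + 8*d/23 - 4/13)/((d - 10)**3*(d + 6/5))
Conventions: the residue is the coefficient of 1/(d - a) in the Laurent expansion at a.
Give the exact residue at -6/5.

At the order-1 pole -6/5 set g(d) = (d - (-6/5))*f(d) = (d**2/7 + 8*d/23 - 4/13)/(d - 10)**3.
Simple pole: residue = g(a) at a = -6/5, which is 16985/45945536.

The residue is 16985/45945536.


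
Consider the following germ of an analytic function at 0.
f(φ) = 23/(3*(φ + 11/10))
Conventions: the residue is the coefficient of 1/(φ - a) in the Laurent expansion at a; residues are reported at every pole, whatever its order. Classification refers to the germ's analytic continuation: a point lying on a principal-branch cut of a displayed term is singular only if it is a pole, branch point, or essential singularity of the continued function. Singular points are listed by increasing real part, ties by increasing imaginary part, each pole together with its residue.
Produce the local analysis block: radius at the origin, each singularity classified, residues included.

Denominator factor (φ + 11/10): pole of order 1 at -11/10, modulus 11/10.
The radius of convergence is the smallest modulus among the singular points: 11/10.
At the order-1 pole -11/10 set g(φ) = (φ - (-11/10))*f(φ) = 23/3.
Simple pole: residue = g(a) at a = -11/10, which is 23/3.

Radius of convergence at 0: 11/10.
At -11/10: a pole of order 1; residue 23/3.


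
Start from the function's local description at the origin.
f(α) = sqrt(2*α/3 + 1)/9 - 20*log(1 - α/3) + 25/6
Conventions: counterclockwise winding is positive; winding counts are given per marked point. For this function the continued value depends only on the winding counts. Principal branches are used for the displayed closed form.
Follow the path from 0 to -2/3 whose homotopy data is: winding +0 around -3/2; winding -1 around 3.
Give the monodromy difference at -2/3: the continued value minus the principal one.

The rational part is single-valued and drops out of the difference; each branch term changes only by its own monodromy.
(1/9)*sqrt(1 - α/(-3/2)): winding +0 is even, the square root returns to the same sheet, contribution 0.
(-20)*log(1 - α/(3)): each positive loop around 3 adds 2*pi*i to the log, so winding -1 contributes (-20)*(-1)*2*pi*i = (40)*pi*i.
Summing the contributions at α = -2/3 gives (40)*pi*i.

Continued minus principal equals (40)*pi*i.


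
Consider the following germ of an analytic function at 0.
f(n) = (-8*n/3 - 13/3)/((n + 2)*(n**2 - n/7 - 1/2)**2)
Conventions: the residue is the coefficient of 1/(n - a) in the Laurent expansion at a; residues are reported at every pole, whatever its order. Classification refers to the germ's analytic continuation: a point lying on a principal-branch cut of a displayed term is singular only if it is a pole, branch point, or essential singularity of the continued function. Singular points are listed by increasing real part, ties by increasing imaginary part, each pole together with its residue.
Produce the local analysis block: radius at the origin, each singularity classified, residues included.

Radius of convergence at 0: -1/14 + (3/14)*sqrt(11).
At -2: a pole of order 1; residue 196/2809.
At 1/14 - (3/14)*sqrt(11): a pole of order 2; residue -98/2809 - (13096720/27531009)*sqrt(11).
At 1/14 + (3/14)*sqrt(11): a pole of order 2; residue -98/2809 + (13096720/27531009)*sqrt(11).

Denominator factor (n + 2): pole of order 1 at -2, modulus 2.
Denominator factor (n**2 - n/7 - 1/2)^2: discriminant 99/49, real irrational roots 1/14 + (3/14)*sqrt(11) and 1/14 - (3/14)*sqrt(11); poles of order 2, moduli 1/14 + (3/14)*sqrt(11) and -1/14 + (3/14)*sqrt(11).
The radius of convergence is the smallest modulus among the singular points: -1/14 + (3/14)*sqrt(11).
At the order-1 pole -2 set g(n) = (n - (-2))*f(n) = (-8*n/3 - 13/3)/(n**2 - n/7 - 1/2)**2.
Simple pole: residue = g(a) at a = -2, which is 196/2809.
The factor n**2 - n/7 - 1/2 splits as (n - a)(n - a') with a = 1/14 - (3/14)*sqrt(11), a' = 1/14 + (3/14)*sqrt(11). At the order-2 pole a set g(n) = (n - a)^2*f(n) = [(-8*n/3 - 13/3)/(n + 2)] / (n - a')^2.
Order-2 pole: residue = g'(a); g'(1/14 - (3/14)*sqrt(11)) = -98/2809 - (13096720/27531009)*sqrt(11), so the residue is -98/2809 - (13096720/27531009)*sqrt(11).
The factor n**2 - n/7 - 1/2 splits as (n - a)(n - a') with a = 1/14 + (3/14)*sqrt(11), a' = 1/14 - (3/14)*sqrt(11). At the order-2 pole a set g(n) = (n - a)^2*f(n) = [(-8*n/3 - 13/3)/(n + 2)] / (n - a')^2.
Order-2 pole: residue = g'(a); g'(1/14 + (3/14)*sqrt(11)) = -98/2809 + (13096720/27531009)*sqrt(11), so the residue is -98/2809 + (13096720/27531009)*sqrt(11).
List the singular points by increasing real part (a conjugate pair: the negative imaginary part first).


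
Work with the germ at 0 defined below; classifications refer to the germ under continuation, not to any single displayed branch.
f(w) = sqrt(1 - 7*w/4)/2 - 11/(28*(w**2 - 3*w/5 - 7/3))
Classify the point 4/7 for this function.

The term (1/2)*sqrt(1 - w/(4/7)) has argument 1 - 4/7/(4/7) = 0 at 4/7: a square-root (algebraic, two-sheeted) branch point; the remaining terms are analytic or single-valued there.

The point is an algebraic (square-root) branch point.


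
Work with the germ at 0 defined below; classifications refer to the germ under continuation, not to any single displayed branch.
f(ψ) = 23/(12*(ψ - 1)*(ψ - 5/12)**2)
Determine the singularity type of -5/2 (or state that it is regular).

The point is a regular point.

Denominator factors: ψ - 5/12 = -35/12 at ψ = -5/2; ψ - 1 = -7/2 at ψ = -5/2 — none vanishes.
So the germ continues analytically to -5/2.


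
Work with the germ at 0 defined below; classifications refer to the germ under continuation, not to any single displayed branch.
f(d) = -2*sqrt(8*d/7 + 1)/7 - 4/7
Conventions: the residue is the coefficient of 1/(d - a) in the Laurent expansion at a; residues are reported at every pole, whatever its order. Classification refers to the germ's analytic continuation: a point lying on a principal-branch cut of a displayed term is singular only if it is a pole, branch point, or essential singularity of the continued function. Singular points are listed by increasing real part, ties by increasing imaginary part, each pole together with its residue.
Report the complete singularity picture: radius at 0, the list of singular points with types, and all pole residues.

Branch term (-2/7)*sqrt(1 - d/(-7/8)): its argument vanishes at d = -7/8, a square-root branch point, modulus 7/8.
The radius of convergence is the smallest modulus among the singular points: 7/8.

Radius of convergence at 0: 7/8.
At -7/8: an algebraic (square-root) branch point.


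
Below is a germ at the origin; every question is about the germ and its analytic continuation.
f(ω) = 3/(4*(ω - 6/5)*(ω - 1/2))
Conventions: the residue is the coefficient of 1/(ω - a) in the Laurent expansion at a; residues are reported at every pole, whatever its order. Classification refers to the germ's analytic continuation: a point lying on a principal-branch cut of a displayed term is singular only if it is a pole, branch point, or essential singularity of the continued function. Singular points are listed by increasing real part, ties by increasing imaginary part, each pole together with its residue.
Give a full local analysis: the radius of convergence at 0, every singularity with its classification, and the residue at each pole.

Denominator factor (ω - 1/2): pole of order 1 at 1/2, modulus 1/2.
Denominator factor (ω - 6/5): pole of order 1 at 6/5, modulus 6/5.
The radius of convergence is the smallest modulus among the singular points: 1/2.
At the order-1 pole 1/2 set g(ω) = (ω - (1/2))*f(ω) = 3/(4*(ω - 6/5)).
Simple pole: residue = g(a) at a = 1/2, which is -15/14.
At the order-1 pole 6/5 set g(ω) = (ω - (6/5))*f(ω) = 3/(4*(ω - 1/2)).
Simple pole: residue = g(a) at a = 6/5, which is 15/14.
List the singular points by increasing real part (a conjugate pair: the negative imaginary part first).

Radius of convergence at 0: 1/2.
At 1/2: a pole of order 1; residue -15/14.
At 6/5: a pole of order 1; residue 15/14.


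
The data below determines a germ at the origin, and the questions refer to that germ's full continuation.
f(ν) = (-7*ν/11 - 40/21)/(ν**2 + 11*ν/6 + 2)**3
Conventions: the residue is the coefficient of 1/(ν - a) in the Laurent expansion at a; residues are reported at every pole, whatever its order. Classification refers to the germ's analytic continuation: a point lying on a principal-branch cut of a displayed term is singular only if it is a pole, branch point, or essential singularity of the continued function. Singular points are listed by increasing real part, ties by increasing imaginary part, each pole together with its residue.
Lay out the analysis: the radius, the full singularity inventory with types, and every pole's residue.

Radius of convergence at 0: sqrt(2).
At (-11/12) - ((1/12)*sqrt(167))*i: a pole of order 3; residue -((431568/32602241)*sqrt(167))*i.
At (-11/12) + ((1/12)*sqrt(167))*i: a pole of order 3; residue ((431568/32602241)*sqrt(167))*i.

Denominator factor (ν**2 + 11*ν/6 + 2)^3: discriminant -167/36, complex-conjugate roots (-11/12) + ((1/12)*sqrt(167))*i and (-11/12) - ((1/12)*sqrt(167))*i; poles of order 3, moduli sqrt(2) and sqrt(2).
The radius of convergence is the smallest modulus among the singular points: sqrt(2).
The factor ν**2 + 11*ν/6 + 2 splits as (ν - a)(ν - a') with a = (-11/12) - ((1/12)*sqrt(167))*i, a' = (-11/12) + ((1/12)*sqrt(167))*i. At the order-3 pole a set g(ν) = (ν - a)^3*f(ν) = [-7*ν/11 - 40/21] / (ν - a')^3.
Order-3 pole: residue = g''(a)/2; g''((-11/12) - ((1/12)*sqrt(167))*i) = -((863136/32602241)*sqrt(167))*i, so the residue is -((431568/32602241)*sqrt(167))*i.
The factor ν**2 + 11*ν/6 + 2 splits as (ν - a)(ν - a') with a = (-11/12) + ((1/12)*sqrt(167))*i, a' = (-11/12) - ((1/12)*sqrt(167))*i. At the order-3 pole a set g(ν) = (ν - a)^3*f(ν) = [-7*ν/11 - 40/21] / (ν - a')^3.
Order-3 pole: residue = g''(a)/2; g''((-11/12) + ((1/12)*sqrt(167))*i) = ((863136/32602241)*sqrt(167))*i, so the residue is ((431568/32602241)*sqrt(167))*i.
List the singular points by increasing real part (a conjugate pair: the negative imaginary part first).


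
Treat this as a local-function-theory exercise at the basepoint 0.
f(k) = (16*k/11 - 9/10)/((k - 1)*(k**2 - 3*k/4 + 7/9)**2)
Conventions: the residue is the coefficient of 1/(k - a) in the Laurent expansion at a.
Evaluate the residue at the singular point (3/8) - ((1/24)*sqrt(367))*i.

The factor k**2 - 3*k/4 + 7/9 splits as (k - a)(k - a') with a = (3/8) - ((1/24)*sqrt(367))*i, a' = (3/8) + ((1/24)*sqrt(367))*i. At the order-2 pole a set g(k) = (k - a)^2*f(k) = [(16*k/11 - 9/10)/(k - 1)] / (k - a')^2.
Order-2 pole: residue = g'(a); g'((3/8) - ((1/24)*sqrt(367))*i) = (-19764/75295) + ((3308148/184389241)*sqrt(367))*i, so the residue is (-19764/75295) + ((3308148/184389241)*sqrt(367))*i.

The residue is (-19764/75295) + ((3308148/184389241)*sqrt(367))*i.


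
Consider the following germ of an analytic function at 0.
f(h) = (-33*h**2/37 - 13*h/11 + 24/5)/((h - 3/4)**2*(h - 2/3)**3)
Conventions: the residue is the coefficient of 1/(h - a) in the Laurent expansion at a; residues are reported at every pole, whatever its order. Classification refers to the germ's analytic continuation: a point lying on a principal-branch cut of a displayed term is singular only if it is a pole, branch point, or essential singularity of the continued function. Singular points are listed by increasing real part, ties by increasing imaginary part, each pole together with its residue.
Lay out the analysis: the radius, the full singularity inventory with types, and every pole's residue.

Radius of convergence at 0: 2/3.
At 2/3: a pole of order 3; residue 440789904/2035.
At 3/4: a pole of order 2; residue -440789904/2035.

Denominator factor (h - 3/4)^2: pole of order 2 at 3/4, modulus 3/4.
Denominator factor (h - 2/3)^3: pole of order 3 at 2/3, modulus 2/3.
The radius of convergence is the smallest modulus among the singular points: 2/3.
At the order-3 pole 2/3 set g(h) = (h - (2/3))^3*f(h) = (-33*h**2/37 - 13*h/11 + 24/5)/(h - 3/4)**2.
Order-3 pole: residue = g''(a)/2; g''(2/3) = 881579808/2035, so the residue is 440789904/2035.
At the order-2 pole 3/4 set g(h) = (h - (3/4))^2*f(h) = (-33*h**2/37 - 13*h/11 + 24/5)/(h - 2/3)**3.
Order-2 pole: residue = g'(a); g'(3/4) = -440789904/2035, so the residue is -440789904/2035.
List the singular points by increasing real part (a conjugate pair: the negative imaginary part first).


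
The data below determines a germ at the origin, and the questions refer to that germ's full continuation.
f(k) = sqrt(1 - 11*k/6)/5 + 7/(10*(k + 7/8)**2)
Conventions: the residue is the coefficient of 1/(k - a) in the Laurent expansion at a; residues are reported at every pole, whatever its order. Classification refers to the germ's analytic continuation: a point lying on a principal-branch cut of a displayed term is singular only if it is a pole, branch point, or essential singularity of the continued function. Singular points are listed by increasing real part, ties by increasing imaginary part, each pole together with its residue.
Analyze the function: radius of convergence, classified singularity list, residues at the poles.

Radius of convergence at 0: 6/11.
At -7/8: a pole of order 2; residue 0.
At 6/11: an algebraic (square-root) branch point.

Denominator factor (k + 7/8)^2: pole of order 2 at -7/8, modulus 7/8.
Branch term (1/5)*sqrt(1 - k/(6/11)): its argument vanishes at k = 6/11, a square-root branch point, modulus 6/11.
The radius of convergence is the smallest modulus among the singular points: 6/11.
The branch term is analytic at -7/8 and contributes nothing to the residue; only the rational part matters.
At the order-2 pole -7/8 set g(k) = (k - (-7/8))^2*(rational part) = 7/10.
Order-2 pole: residue = g'(a); g'(-7/8) = 0, so the residue is 0.
List the singular points by increasing real part (a conjugate pair: the negative imaginary part first).


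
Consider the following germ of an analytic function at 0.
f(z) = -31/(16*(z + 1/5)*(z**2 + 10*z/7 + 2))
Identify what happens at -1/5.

The denominator factor z + 1/5 vanishes at -1/5 and appears to the power 1; the numerator there equals -31/16, nonzero, and no other factor vanishes.
Hence a pole whose order is the multiplicity, 1.

The point is a pole of order 1.


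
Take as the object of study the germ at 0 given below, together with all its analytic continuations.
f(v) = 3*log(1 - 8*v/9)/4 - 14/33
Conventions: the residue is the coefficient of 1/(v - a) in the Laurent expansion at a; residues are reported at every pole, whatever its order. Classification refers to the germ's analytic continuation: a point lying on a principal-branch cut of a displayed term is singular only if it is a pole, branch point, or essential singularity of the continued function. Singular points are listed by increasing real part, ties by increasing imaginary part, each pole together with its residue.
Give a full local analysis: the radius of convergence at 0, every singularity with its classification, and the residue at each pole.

Branch term (3/4)*log(1 - v/(9/8)): its argument vanishes at v = 9/8, a logarithmic branch point, modulus 9/8.
The radius of convergence is the smallest modulus among the singular points: 9/8.

Radius of convergence at 0: 9/8.
At 9/8: a logarithmic branch point.


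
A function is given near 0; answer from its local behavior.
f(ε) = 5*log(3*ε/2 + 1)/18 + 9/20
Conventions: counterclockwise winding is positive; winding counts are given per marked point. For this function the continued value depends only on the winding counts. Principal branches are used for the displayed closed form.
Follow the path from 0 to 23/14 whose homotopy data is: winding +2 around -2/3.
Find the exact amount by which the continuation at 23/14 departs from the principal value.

Continued minus principal equals (10/9)*pi*i.

The rational part is single-valued and drops out of the difference; each branch term changes only by its own monodromy.
(5/18)*log(1 - ε/(-2/3)): each positive loop around -2/3 adds 2*pi*i to the log, so winding +2 contributes (5/18)*(2)*2*pi*i = (10/9)*pi*i.
Summing the contributions at ε = 23/14 gives (10/9)*pi*i.


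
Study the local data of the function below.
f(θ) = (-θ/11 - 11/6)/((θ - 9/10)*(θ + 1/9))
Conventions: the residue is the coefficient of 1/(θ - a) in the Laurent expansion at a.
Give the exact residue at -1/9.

At the order-1 pole -1/9 set g(θ) = (θ - (-1/9))*f(θ) = (-θ/11 - 11/6)/(θ - 9/10).
Simple pole: residue = g(a) at a = -1/9, which is 1805/1001.

The residue is 1805/1001.


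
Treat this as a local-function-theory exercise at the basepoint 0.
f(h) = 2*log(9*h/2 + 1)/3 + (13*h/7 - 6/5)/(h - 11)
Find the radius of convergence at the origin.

The radius of convergence is 2/9.

Denominator factor (h - 11): pole of order 1 at 11, modulus 11.
Branch term (2/3)*log(1 - h/(-2/9)): its argument vanishes at h = -2/9, a logarithmic branch point, modulus 2/9.
The radius of convergence is the smallest modulus among the singular points: 2/9.


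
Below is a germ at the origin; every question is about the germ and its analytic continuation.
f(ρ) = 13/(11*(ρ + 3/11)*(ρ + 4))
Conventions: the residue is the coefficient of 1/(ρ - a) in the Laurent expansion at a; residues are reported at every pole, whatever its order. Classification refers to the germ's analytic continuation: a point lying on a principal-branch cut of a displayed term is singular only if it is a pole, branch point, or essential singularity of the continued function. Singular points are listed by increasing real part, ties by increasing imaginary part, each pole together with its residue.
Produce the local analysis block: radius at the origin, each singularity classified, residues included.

Radius of convergence at 0: 3/11.
At -4: a pole of order 1; residue -13/41.
At -3/11: a pole of order 1; residue 13/41.

Denominator factor (ρ + 3/11): pole of order 1 at -3/11, modulus 3/11.
Denominator factor (ρ + 4): pole of order 1 at -4, modulus 4.
The radius of convergence is the smallest modulus among the singular points: 3/11.
At the order-1 pole -4 set g(ρ) = (ρ - (-4))*f(ρ) = 13/(11*(ρ + 3/11)).
Simple pole: residue = g(a) at a = -4, which is -13/41.
At the order-1 pole -3/11 set g(ρ) = (ρ - (-3/11))*f(ρ) = 13/(11*(ρ + 4)).
Simple pole: residue = g(a) at a = -3/11, which is 13/41.
List the singular points by increasing real part (a conjugate pair: the negative imaginary part first).


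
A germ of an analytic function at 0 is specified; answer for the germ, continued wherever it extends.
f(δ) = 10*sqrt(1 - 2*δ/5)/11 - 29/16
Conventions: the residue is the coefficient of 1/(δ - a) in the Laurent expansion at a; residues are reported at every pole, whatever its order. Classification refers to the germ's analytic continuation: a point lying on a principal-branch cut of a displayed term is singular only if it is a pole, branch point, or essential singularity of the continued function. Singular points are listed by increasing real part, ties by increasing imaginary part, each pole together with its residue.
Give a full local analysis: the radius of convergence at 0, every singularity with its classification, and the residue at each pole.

Branch term (10/11)*sqrt(1 - δ/(5/2)): its argument vanishes at δ = 5/2, a square-root branch point, modulus 5/2.
The radius of convergence is the smallest modulus among the singular points: 5/2.

Radius of convergence at 0: 5/2.
At 5/2: an algebraic (square-root) branch point.


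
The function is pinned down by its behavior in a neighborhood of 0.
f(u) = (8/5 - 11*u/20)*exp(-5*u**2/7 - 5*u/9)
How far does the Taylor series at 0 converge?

The factor exp(-5*u**2/7 - 5*u/9) is entire and contributes no finite singular point.
The polynomial part has no poles.
No finite singular points: the Taylor series at 0 converges everywhere.

The radius of convergence is infinite.


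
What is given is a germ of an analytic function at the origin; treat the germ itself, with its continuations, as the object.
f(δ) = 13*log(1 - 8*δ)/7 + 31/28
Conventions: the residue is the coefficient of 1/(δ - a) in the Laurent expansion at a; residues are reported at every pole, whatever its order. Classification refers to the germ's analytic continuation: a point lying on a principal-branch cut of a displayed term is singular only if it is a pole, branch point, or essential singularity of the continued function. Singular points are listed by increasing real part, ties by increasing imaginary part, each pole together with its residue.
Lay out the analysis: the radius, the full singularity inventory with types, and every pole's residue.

Branch term (13/7)*log(1 - δ/(1/8)): its argument vanishes at δ = 1/8, a logarithmic branch point, modulus 1/8.
The radius of convergence is the smallest modulus among the singular points: 1/8.

Radius of convergence at 0: 1/8.
At 1/8: a logarithmic branch point.


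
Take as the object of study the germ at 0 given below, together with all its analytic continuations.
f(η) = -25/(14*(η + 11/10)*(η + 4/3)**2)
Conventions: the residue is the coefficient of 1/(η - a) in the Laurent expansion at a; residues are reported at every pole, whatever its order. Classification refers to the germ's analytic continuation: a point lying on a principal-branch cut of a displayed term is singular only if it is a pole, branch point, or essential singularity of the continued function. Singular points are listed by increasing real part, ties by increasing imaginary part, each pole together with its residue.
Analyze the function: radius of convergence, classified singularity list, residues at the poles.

Denominator factor (η + 11/10): pole of order 1 at -11/10, modulus 11/10.
Denominator factor (η + 4/3)^2: pole of order 2 at -4/3, modulus 4/3.
The radius of convergence is the smallest modulus among the singular points: 11/10.
At the order-2 pole -4/3 set g(η) = (η - (-4/3))^2*f(η) = -25/(14*(η + 11/10)).
Order-2 pole: residue = g'(a); g'(-4/3) = 11250/343, so the residue is 11250/343.
At the order-1 pole -11/10 set g(η) = (η - (-11/10))*f(η) = -25/(14*(η + 4/3)**2).
Simple pole: residue = g(a) at a = -11/10, which is -11250/343.
List the singular points by increasing real part (a conjugate pair: the negative imaginary part first).

Radius of convergence at 0: 11/10.
At -4/3: a pole of order 2; residue 11250/343.
At -11/10: a pole of order 1; residue -11250/343.


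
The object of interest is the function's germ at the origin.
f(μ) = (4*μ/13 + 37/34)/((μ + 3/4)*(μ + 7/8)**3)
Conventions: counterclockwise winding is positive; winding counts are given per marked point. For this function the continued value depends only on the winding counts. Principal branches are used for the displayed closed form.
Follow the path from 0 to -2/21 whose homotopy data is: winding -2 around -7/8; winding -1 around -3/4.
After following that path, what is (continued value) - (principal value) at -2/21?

The function is rational, hence single-valued: continuing it around any pole returns the same value, so the difference is 0.

Continued minus principal equals 0.


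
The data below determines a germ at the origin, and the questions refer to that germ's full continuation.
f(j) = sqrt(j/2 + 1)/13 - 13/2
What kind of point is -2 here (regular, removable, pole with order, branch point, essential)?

The term (1/13)*sqrt(1 - j/(-2)) has argument 1 - -2/(-2) = 0 at -2: a square-root (algebraic, two-sheeted) branch point; the remaining terms are analytic or single-valued there.

The point is an algebraic (square-root) branch point.


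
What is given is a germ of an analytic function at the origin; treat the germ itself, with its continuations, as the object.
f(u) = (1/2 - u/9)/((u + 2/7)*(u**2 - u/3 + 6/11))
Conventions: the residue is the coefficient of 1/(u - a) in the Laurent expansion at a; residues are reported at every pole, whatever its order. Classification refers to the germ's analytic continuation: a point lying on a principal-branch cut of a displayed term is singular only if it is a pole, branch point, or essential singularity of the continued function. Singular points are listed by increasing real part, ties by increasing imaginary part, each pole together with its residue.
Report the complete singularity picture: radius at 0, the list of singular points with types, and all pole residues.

Radius of convergence at 0: 2/7.
At -2/7: a pole of order 1; residue 5159/7008.
At (1/6) - ((1/66)*sqrt(2255))*i: a pole of order 1; residue (-5159/14016) + ((9331/2873280)*sqrt(2255))*i.
At (1/6) + ((1/66)*sqrt(2255))*i: a pole of order 1; residue (-5159/14016) - ((9331/2873280)*sqrt(2255))*i.

Denominator factor (u**2 - u/3 + 6/11): discriminant -205/99, complex-conjugate roots (1/6) + ((1/66)*sqrt(2255))*i and (1/6) - ((1/66)*sqrt(2255))*i; poles of order 1, moduli (1/11)*sqrt(66) and (1/11)*sqrt(66).
Denominator factor (u + 2/7): pole of order 1 at -2/7, modulus 2/7.
The radius of convergence is the smallest modulus among the singular points: 2/7.
At the order-1 pole -2/7 set g(u) = (u - (-2/7))*f(u) = (1/2 - u/9)/(u**2 - u/3 + 6/11).
Simple pole: residue = g(a) at a = -2/7, which is 5159/7008.
The factor u**2 - u/3 + 6/11 splits as (u - a)(u - a') with a = (1/6) - ((1/66)*sqrt(2255))*i, a' = (1/6) + ((1/66)*sqrt(2255))*i. At the order-1 pole a set g(u) = (u - a)*f(u) = [(1/2 - u/9)/(u + 2/7)] / (u - a').
Simple pole: residue = g(a) at a = (1/6) - ((1/66)*sqrt(2255))*i, which is (-5159/14016) + ((9331/2873280)*sqrt(2255))*i.
The factor u**2 - u/3 + 6/11 splits as (u - a)(u - a') with a = (1/6) + ((1/66)*sqrt(2255))*i, a' = (1/6) - ((1/66)*sqrt(2255))*i. At the order-1 pole a set g(u) = (u - a)*f(u) = [(1/2 - u/9)/(u + 2/7)] / (u - a').
Simple pole: residue = g(a) at a = (1/6) + ((1/66)*sqrt(2255))*i, which is (-5159/14016) - ((9331/2873280)*sqrt(2255))*i.
List the singular points by increasing real part (a conjugate pair: the negative imaginary part first).
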